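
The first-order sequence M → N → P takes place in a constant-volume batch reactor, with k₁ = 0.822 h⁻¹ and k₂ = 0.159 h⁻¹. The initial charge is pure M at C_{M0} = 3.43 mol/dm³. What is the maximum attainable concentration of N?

At the optimum, C_{N,max}/C_{M0} = (k₁/k₂)^[k₂/(k₂−k₁)].
= (0.822/0.159)^(0.159/(0.159−0.822)) = (5.170)^(-0.2398) = 0.6744.
C_{N,max} = 0.6744×3.43 = 2.31 mol/dm³.

2.31 mol/dm³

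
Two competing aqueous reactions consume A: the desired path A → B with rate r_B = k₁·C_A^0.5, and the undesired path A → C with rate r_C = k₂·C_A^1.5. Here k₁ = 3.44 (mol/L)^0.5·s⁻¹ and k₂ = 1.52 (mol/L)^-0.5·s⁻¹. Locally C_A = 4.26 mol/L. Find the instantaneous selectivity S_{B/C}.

0.531

S_{B/C} = r_B/r_C = (k₁·C_A^0.5)/(k₂·C_A^1.5) = (k₁/k₂)·C_A⁻¹.
= (3.44×4.260^0.5) / (1.52×4.260^1.5) = 7.100/13.36 = 0.531.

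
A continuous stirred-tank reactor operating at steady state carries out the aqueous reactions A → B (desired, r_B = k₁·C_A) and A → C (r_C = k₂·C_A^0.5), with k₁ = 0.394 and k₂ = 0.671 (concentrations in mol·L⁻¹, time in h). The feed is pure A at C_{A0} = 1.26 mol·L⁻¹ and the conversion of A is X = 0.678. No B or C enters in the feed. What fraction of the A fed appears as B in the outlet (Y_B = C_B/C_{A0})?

0.185

Exit C_A = C_{A0}(1−X) = 1.26×0.322 = 0.4057 mol·L⁻¹.
Rates in a CSTR are evaluated at the outlet concentration: r_B = 0.394×0.4057 = 0.1599, r_C = 0.671×0.4057^0.5 = 0.4274.
Fraction of consumed A going to B: r_B/(r_B+r_C) = 0.2722.
C_B = 0.2722·C_{A0}·X = 0.2722×1.26×0.678 = 0.233 mol·L⁻¹; Y_B = C_B/C_{A0} = 0.185.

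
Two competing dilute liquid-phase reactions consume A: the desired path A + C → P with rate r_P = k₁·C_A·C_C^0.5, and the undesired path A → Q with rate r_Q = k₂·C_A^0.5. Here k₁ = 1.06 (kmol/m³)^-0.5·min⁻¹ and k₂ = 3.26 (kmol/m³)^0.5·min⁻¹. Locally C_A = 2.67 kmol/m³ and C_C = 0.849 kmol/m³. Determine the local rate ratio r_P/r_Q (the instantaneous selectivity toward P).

S_{P/Q} = r_P/r_Q = (k₁·C_A·C_C^0.5)/(k₂·C_A^0.5) = (k₁/k₂)·C_A^0.5·C_C^0.5.
= (1.06×2.670×0.8490^0.5) / (3.26×2.670^0.5) = 2.608/5.327 = 0.490.

0.490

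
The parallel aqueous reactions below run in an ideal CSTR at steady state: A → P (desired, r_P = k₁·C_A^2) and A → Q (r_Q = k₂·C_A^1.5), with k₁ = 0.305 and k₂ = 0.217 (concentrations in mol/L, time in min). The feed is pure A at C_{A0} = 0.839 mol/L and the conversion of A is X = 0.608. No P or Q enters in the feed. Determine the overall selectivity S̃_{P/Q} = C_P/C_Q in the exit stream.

0.806

Exit C_A = C_{A0}(1−X) = 0.839×0.392 = 0.3289 mol/L.
Rates in a CSTR are evaluated at the outlet concentration: r_P = 0.305×0.3289^2 = 0.03299, r_Q = 0.217×0.3289^1.5 = 0.04093.
Overall selectivity = C_P/C_Q = r_Pτ/(r_Qτ) = r_P/r_Q = 0.806.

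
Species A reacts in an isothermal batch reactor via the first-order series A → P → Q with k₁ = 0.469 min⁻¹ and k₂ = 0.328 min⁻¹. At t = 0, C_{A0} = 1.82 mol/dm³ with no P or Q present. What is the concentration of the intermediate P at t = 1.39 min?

0.683 mol/dm³

For first-order series with pure A initially, C_P(t) = k₁C_{A0}/(k₂−k₁)·(e^(−k₁t) − e^(−k₂t)).
e^(−k₁t) = e^(−0.469×1.39) = e^(−0.6519) = 0.5210; e^(−k₂t) = e^(−0.4559) = 0.6339.
C_P = 0.469×1.82/(0.328−0.469) × (0.5210−0.6339) = (-6.054)×(-0.1128) = 0.6830 mol/dm³.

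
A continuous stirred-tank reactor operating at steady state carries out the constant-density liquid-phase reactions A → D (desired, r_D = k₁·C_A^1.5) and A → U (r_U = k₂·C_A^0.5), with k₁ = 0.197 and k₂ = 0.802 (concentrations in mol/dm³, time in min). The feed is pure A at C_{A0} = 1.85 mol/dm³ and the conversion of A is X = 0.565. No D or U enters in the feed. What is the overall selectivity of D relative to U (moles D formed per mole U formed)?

Exit C_A = C_{A0}(1−X) = 1.85×0.435 = 0.8048 mol/dm³.
Rates in a CSTR are evaluated at the outlet concentration: r_D = 0.197×0.8048^1.5 = 0.1422, r_U = 0.802×0.8048^0.5 = 0.7195.
Overall selectivity = C_D/C_U = r_Dτ/(r_Uτ) = r_D/r_U = 0.198.

0.198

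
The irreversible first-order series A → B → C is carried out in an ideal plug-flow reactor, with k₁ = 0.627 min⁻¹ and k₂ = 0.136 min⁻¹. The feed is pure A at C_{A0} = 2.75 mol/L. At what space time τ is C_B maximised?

3.11 min

Setting dC_B/dτ = 0 gives τ_opt = ln(k₂/k₁)/(k₂−k₁).
= ln(0.136/0.627)/(0.136−0.627) = ln(0.2169)/-0.4910 = -1.528/-0.4910 = 3.11 min.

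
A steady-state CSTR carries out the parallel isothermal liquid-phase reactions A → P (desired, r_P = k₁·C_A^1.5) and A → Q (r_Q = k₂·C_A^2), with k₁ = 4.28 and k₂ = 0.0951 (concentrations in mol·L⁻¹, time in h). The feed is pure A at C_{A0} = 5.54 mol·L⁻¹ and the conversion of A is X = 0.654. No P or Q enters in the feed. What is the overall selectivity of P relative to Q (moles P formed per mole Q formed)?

32.5

Exit C_A = C_{A0}(1−X) = 5.54×0.346 = 1.917 mol·L⁻¹.
A CSTR operates uniformly at the exit composition, giving r_P = 11.36 and r_Q = 0.3494 (each k·C_A^n at C_A = 1.917).
Overall selectivity = C_P/C_Q = r_Pτ/(r_Qτ) = r_P/r_Q = 32.5.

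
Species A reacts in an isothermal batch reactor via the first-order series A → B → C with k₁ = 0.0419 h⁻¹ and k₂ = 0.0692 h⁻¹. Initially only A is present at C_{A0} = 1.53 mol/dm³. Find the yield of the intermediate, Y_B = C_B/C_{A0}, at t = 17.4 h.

0.280

For first-order series with pure A initially, C_B(t) = k₁C_{A0}/(k₂−k₁)·(e^(−k₁t) − e^(−k₂t)).
e^(−k₁t) = e^(−0.0419×17.4) = e^(−0.7291) = 0.4824; e^(−k₂t) = e^(−1.204) = 0.3000.
C_B = 0.0419×1.53/(0.0692−0.0419) × (0.4824−0.3000) = 2.348×0.1824 = 0.4283 mol/dm³.
Y_B = C_B/C_{A0} = 0.4283/1.53 = 0.280.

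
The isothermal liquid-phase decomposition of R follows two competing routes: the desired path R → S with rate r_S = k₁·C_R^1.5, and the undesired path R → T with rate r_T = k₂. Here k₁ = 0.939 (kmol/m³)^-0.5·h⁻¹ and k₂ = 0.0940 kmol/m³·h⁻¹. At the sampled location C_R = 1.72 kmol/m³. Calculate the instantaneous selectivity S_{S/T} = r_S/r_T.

S_{S/T} = r_S/r_T = (k₁·C_R^1.5)/(k₂) = (k₁/k₂)·C_R^1.5.
= (0.939×1.720^1.5) / (0.0940) = 2.118/0.09400 = 22.5.

22.5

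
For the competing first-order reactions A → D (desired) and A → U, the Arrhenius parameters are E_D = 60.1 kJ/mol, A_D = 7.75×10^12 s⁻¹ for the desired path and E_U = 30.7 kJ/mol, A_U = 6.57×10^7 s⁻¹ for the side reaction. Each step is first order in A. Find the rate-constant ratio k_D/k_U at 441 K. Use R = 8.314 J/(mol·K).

38.8

Since both paths have the same order in A, the concentration cancels and S_{D/U} = k_D/k_U = (A_D/A_U)·exp[(E_U−E_D)/(RT)].
(E_U−E_D)/(RT) = (30.7−60.1)×10³/(8.314×441) = -29400/3666 = -8.019.
k_D/k_U = (7.75×10^12/6.57×10^7)·exp(-8.019) = 1.180×10^5 × 3.293×10^-4 = 38.8.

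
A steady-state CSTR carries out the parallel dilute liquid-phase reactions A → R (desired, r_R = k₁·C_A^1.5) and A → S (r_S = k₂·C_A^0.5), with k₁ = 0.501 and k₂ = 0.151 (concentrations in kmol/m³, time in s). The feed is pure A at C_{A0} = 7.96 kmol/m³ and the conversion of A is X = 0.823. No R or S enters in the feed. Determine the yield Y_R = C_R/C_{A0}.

Exit C_A = C_{A0}(1−X) = 7.96×0.177 = 1.409 kmol/m³.
In a CSTR the entire volume is at exit conditions, so r_R = 0.501×1.409^1.5 = 0.8379 and r_S = 0.151×1.409^0.5 = 0.1792.
Fraction of consumed A going to R: r_R/(r_R+r_S) = 0.8238.
C_R = 0.8238·C_{A0}·X = 0.8238×7.96×0.823 = 5.40 kmol/m³; Y_R = C_R/C_{A0} = 0.678.

0.678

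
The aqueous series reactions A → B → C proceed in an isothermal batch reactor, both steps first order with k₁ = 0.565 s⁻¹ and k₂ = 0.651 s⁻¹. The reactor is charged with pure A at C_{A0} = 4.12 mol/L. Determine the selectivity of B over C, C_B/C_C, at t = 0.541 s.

5.07

The intermediate concentration in a first-order A→B→C sequence is C_B = k₁C_{A0}(e^(−k₁t) − e^(−k₂t))/(k₂−k₁).
e^(−k₁t) = e^(−0.565×0.541) = e^(−0.3057) = 0.7366; e^(−k₂t) = e^(−0.3522) = 0.7031.
C_B = 0.565×4.12/(0.651−0.565) × (0.7366−0.7031) = 27.07×0.03349 = 0.9064 mol/L.
C_A = C_{A0}e^(−k₁t) = 3.035 mol/L, so C_C = C_{A0}−C_A−C_B = 0.1786 mol/L; C_B/C_C = 5.07.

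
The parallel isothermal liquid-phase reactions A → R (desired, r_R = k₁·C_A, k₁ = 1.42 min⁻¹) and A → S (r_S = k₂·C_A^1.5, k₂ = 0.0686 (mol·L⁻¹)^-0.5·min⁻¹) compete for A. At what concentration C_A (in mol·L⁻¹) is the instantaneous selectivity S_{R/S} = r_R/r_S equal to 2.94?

S_{R/S} = (k₁/k₂)·C_A^-0.5 ⇒ C_A = (S·k₂/k₁)^(-2).
= (2.94×0.0686/1.42)^(-2) = (0.1420)^(-2) = 49.6 mol·L⁻¹.

49.6 mol·L⁻¹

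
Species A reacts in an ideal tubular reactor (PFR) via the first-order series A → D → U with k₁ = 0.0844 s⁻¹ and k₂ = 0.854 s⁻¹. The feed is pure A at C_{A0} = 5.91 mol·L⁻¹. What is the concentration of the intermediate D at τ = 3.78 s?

0.445 mol·L⁻¹

Solving the coupled first-order balances gives C_D(τ) = [k₁/(k₂−k₁)]·C_{A0}·(e^(−k₁τ) − e^(−k₂τ)).
e^(−k₁τ) = e^(−0.0844×3.78) = e^(−0.3190) = 0.7269; e^(−k₂τ) = e^(−3.228) = 0.03963.
C_D = 0.0844×5.91/(0.854−0.0844) × (0.7269−0.03963) = 0.6481×0.6872 = 0.4454 mol·L⁻¹.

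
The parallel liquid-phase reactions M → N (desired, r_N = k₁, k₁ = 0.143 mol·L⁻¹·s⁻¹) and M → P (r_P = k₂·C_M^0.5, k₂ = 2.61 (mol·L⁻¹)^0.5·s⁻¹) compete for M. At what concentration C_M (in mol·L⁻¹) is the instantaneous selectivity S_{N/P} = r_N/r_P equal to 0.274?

S_{N/P} = (k₁/k₂)·C_M^-0.5 ⇒ C_M = (S·k₂/k₁)^(-2).
= (0.274×2.61/0.143)^(-2) = (5.001)^(-2) = 0.0400 mol·L⁻¹.

0.0400 mol·L⁻¹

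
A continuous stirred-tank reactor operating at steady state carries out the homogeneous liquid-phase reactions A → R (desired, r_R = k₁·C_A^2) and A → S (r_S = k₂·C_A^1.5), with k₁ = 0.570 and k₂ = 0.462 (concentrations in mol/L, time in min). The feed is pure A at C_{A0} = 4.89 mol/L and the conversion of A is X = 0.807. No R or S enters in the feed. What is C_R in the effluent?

Exit C_A = C_{A0}(1−X) = 4.89×0.193 = 0.9438 mol/L.
In a CSTR the entire volume is at exit conditions, so r_R = 0.570×0.9438^2 = 0.5077 and r_S = 0.462×0.9438^1.5 = 0.4236.
Fraction of consumed A going to R: r_R/(r_R+r_S) = 0.5452.
C_R = 0.5452·C_{A0}·X = 0.5452×4.89×0.807 = 2.15 mol/L.

2.15 mol/L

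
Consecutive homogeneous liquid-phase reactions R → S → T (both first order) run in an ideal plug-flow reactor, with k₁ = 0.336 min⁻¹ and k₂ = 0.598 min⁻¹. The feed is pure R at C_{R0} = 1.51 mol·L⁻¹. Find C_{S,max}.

For a first-order series the maximum intermediate yield is C_{S,max}/C_{R0} = (k₁/k₂)^[k₂/(k₂−k₁)].
= (0.336/0.598)^(0.598/(0.598−0.336)) = (0.5619)^(2.282) = 0.2683.
C_{S,max} = 0.2683×1.51 = 0.405 mol·L⁻¹.

0.405 mol·L⁻¹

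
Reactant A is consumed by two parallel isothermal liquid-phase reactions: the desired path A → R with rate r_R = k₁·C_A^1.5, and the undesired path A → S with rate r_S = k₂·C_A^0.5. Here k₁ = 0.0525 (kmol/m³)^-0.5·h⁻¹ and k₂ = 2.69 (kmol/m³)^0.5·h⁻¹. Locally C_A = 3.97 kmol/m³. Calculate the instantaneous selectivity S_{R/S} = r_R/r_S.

S_{R/S} = r_R/r_S = (k₁·C_A^1.5)/(k₂·C_A^0.5) = (k₁/k₂)·C_A.
= (0.0525×3.970^1.5) / (2.69×3.970^0.5) = 0.4153/5.360 = 0.0775.
Since the desired path is higher order in A, keeping C_A high (PFR or concentrated feed) favours R.

0.0775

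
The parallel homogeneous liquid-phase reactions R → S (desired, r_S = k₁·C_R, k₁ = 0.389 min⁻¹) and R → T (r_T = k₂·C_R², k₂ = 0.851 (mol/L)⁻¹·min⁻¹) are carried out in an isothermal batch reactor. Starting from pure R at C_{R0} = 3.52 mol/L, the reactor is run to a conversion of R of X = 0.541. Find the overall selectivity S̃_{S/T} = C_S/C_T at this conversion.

C_R = C_{R0}(1−X) = 1.616 mol/L.
Along a PFR/batch, dC_S/dC_R = −r_S/(r_S+r_T) = −k₁/(k₁+k₂·C_R).
Integrating from C_{R0} to C_R: C_S = (0.389/0.851)·ln[(0.389+0.851·3.52)/(0.389+0.851·1.62)] = 0.4571·ln(3.385/1.764) = 0.2979 mol/L.
C_T = (C_{R0}−C_R)−C_S = 1.606 mol/L; S̃_{S/T} = 0.2979/1.606 = 0.185.

0.185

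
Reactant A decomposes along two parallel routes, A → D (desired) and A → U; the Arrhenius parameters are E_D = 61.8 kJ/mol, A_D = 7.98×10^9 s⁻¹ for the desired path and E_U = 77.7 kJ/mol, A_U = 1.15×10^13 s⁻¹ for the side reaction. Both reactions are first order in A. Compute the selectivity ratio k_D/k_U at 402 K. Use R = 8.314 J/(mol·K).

Since both paths have the same order in A, the concentration cancels and S_{D/U} = k_D/k_U = (A_D/A_U)·exp[(E_U−E_D)/(RT)].
(E_U−E_D)/(RT) = (77.7−61.8)×10³/(8.314×402) = 15900/3342 = 4.757.
k_D/k_U = (7.98×10^9/1.15×10^13)·exp(4.757) = 6.939×10^-4 × 116.4 = 0.0808.

0.0808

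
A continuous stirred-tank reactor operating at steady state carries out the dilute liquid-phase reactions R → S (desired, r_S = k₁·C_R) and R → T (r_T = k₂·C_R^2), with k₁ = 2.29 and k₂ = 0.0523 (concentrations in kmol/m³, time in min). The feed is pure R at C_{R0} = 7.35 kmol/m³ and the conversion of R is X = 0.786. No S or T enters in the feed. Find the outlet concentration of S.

Exit C_R = C_{R0}(1−X) = 7.35×0.214 = 1.573 kmol/m³.
Rates in a CSTR are evaluated at the outlet concentration: r_S = 2.29×1.573 = 3.602, r_T = 0.0523×1.573^2 = 0.1294.
Fraction of consumed R going to S: r_S/(r_S+r_T) = 0.9653.
C_S = 0.9653·C_{R0}·X = 0.9653×7.35×0.786 = 5.58 kmol/m³.

5.58 kmol/m³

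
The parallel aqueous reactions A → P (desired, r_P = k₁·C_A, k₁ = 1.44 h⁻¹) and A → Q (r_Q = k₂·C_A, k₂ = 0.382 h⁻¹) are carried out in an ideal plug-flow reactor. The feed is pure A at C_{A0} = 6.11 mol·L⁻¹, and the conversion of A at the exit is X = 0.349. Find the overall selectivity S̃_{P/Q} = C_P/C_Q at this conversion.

3.77

C_A = C_{A0}(1−X) = 3.978 mol·L⁻¹.
Both paths are first order in A, so the instantaneous fraction to P is constant: dC_P/d(−C_A) = k₁/(k₁+k₂) = 0.7903.
C_P = 0.7903·(C_{A0}−C_A) = 0.7903×2.132 = 1.69 mol·L⁻¹.
C_Q = (C_{A0}−C_A)−C_P = 0.4471 mol·L⁻¹; S̃_{P/Q} = 1.685/0.4471 = 3.77.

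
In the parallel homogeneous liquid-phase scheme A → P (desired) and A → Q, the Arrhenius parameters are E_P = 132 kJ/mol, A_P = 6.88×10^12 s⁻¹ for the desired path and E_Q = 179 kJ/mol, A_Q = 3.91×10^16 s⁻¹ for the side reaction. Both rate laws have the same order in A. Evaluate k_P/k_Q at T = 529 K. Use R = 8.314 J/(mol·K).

7.70

With equal orders, S_{P/Q} = k_P/k_Q = (A_P/A_Q)·exp[(E_Q−E_P)/(RT)].
(E_Q−E_P)/(RT) = (179−132)×10³/(8.314×529) = 47000/4398 = 10.69.
k_P/k_Q = (6.88×10^12/3.91×10^16)·exp(10.69) = 1.760×10^-4 × 43757 = 7.70.
Since E_P < E_Q, lowering the temperature improves selectivity toward P.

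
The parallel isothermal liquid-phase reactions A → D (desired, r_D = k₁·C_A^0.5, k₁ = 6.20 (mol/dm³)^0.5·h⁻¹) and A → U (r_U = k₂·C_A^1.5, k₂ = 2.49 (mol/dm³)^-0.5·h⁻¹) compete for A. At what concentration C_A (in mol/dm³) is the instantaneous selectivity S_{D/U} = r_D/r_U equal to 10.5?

0.237 mol/dm³

S_{D/U} = (k₁/k₂)·C_A⁻¹ ⇒ C_A = (S·k₂/k₁)^(-1).
= (10.5×2.49/6.20)^(-1) = (4.217)^(-1) = 0.237 mol/dm³.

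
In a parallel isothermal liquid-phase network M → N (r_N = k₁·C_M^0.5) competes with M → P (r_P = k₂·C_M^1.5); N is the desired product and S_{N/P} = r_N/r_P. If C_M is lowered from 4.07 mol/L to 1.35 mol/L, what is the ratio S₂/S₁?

S_{N/P} = (k₁/k₂)·C_M⁻¹, so S₂/S₁ = (C_{M,2}/C_{M,1})⁻¹.
= 4.07/1.35 = 3.01.
Selectivity toward N rises as C_M falls — low-concentration operation is favoured.

3.01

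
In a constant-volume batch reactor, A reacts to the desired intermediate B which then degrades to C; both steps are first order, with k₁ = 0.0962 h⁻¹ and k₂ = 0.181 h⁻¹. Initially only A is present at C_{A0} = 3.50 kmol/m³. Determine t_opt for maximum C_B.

For first-order series the maximum of C_B occurs at t_opt = ln(k₂/k₁)/(k₂−k₁).
= ln(0.181/0.0962)/(0.181−0.0962) = ln(1.881)/0.08480 = 0.6321/0.08480 = 7.45 h.

7.45 h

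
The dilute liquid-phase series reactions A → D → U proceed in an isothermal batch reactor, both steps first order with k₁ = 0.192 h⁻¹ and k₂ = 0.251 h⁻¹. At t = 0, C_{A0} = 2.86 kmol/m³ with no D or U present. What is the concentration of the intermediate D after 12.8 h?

For first-order series with pure A initially, C_D(t) = k₁C_{A0}/(k₂−k₁)·(e^(−k₁t) − e^(−k₂t)).
e^(−k₁t) = e^(−0.192×12.8) = e^(−2.458) = 0.08564; e^(−k₂t) = e^(−3.213) = 0.04024.
C_D = 0.192×2.86/(0.251−0.192) × (0.08564−0.04024) = 9.307×0.04540 = 0.4225 kmol/m³.

0.423 kmol/m³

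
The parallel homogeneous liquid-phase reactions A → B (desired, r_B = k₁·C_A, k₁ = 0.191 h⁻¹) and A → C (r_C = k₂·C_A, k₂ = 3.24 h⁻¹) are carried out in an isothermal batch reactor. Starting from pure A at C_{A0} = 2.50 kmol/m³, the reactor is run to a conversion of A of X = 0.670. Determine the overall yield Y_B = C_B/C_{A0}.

C_A = C_{A0}(1−X) = 0.8250 kmol/m³.
Both paths are first order in A, so the instantaneous fraction to B is constant: dC_B/d(−C_A) = k₁/(k₁+k₂) = 0.05567.
C_B = 0.05567·(C_{A0}−C_A) = 0.05567×1.675 = 0.0932 kmol/m³.
Y_B = C_B/C_{A0} = 0.09325/2.50 = 0.0373.

0.0373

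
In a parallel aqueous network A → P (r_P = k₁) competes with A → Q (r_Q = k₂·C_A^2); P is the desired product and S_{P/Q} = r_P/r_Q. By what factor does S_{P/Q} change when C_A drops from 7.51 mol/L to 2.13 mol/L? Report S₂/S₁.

S_{P/Q} = (k₁/k₂)·C_A^-2, so S₂/S₁ = (C_{A,2}/C_{A,1})^-2.
= (2.13/7.51)^(-2) = (0.2836)^(-2) = 12.4.

12.4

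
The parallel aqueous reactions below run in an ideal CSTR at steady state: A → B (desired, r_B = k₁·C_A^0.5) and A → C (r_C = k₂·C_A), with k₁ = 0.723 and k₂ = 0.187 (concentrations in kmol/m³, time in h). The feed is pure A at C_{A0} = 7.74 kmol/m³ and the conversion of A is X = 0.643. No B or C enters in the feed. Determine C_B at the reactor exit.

Exit C_A = C_{A0}(1−X) = 7.74×0.357 = 2.763 kmol/m³.
A CSTR operates uniformly at the exit composition, giving r_B = 1.202 and r_C = 0.5167 (each k·C_A^n at C_A = 2.763).
Fraction of consumed A going to B: r_B/(r_B+r_C) = 0.6993.
C_B = 0.6993·C_{A0}·X = 0.6993×7.74×0.643 = 3.48 kmol/m³.

3.48 kmol/m³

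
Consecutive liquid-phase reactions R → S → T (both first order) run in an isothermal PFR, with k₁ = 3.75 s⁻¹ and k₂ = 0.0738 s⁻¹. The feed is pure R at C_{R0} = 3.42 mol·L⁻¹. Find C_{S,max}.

At the optimum, C_{S,max}/C_{R0} = (k₁/k₂)^[k₂/(k₂−k₁)].
= (3.75/0.0738)^(0.0738/(0.0738−3.75)) = (50.81)^(-0.02008) = 0.9242.
C_{S,max} = 0.9242×3.42 = 3.16 mol·L⁻¹.

3.16 mol·L⁻¹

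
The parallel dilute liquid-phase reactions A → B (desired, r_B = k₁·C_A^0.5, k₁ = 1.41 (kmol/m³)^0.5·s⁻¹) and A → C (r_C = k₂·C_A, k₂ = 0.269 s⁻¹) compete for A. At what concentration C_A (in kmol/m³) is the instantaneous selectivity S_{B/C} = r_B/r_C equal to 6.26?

0.701 kmol/m³

S_{B/C} = (k₁/k₂)·C_A^-0.5 ⇒ C_A = (S·k₂/k₁)^(-2).
= (6.26×0.269/1.41)^(-2) = (1.194)^(-2) = 0.701 kmol/m³.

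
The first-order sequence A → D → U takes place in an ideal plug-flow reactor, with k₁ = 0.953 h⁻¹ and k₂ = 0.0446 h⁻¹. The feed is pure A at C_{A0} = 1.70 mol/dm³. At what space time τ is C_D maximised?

Setting dC_D/dτ = 0 gives τ_opt = ln(k₂/k₁)/(k₂−k₁).
= ln(0.0446/0.953)/(0.0446−0.953) = ln(0.04680)/-0.9084 = -3.062/-0.9084 = 3.37 h.

3.37 h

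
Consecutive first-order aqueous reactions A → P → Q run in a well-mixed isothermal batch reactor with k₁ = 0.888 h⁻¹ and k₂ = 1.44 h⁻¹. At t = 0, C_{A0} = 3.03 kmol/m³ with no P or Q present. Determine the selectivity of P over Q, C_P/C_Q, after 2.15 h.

0.241

The intermediate concentration in a first-order A→B→C sequence is C_P = k₁C_{A0}(e^(−k₁t) − e^(−k₂t))/(k₂−k₁).
e^(−k₁t) = e^(−0.888×2.15) = e^(−1.909) = 0.1482; e^(−k₂t) = e^(−3.096) = 0.04523.
C_P = 0.888×3.03/(1.44−0.888) × (0.1482−0.04523) = 4.874×0.1030 = 0.5019 kmol/m³.
C_A = C_{A0}e^(−k₁t) = 0.4490 kmol/m³, so C_Q = C_{A0}−C_A−C_P = 2.079 kmol/m³; C_P/C_Q = 0.241.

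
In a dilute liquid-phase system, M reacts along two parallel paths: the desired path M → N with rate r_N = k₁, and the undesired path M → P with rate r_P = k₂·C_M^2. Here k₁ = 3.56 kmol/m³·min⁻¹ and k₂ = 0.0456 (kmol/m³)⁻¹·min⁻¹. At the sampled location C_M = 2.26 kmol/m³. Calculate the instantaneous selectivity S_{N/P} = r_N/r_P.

S_{N/P} = r_N/r_P = (k₁)/(k₂·C_M^2) = (k₁/k₂)·C_M^-2.
= (3.56) / (0.0456×2.260^2) = 3.560/0.2329 = 15.3.
The undesired path is higher order in M, so low C_M (CSTR or dilute feed) favours N.

15.3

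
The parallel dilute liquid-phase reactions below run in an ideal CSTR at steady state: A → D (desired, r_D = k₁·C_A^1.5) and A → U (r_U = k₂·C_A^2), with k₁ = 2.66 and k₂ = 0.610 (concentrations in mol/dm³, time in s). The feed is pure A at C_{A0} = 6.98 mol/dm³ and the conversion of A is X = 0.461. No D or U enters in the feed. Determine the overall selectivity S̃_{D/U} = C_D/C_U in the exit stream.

Exit C_A = C_{A0}(1−X) = 6.98×0.539 = 3.762 mol/dm³.
Rates in a CSTR are evaluated at the outlet concentration: r_D = 2.66×3.762^1.5 = 19.41, r_U = 0.610×3.762^2 = 8.634.
Overall selectivity = C_D/C_U = r_Dτ/(r_Uτ) = r_D/r_U = 2.25.

2.25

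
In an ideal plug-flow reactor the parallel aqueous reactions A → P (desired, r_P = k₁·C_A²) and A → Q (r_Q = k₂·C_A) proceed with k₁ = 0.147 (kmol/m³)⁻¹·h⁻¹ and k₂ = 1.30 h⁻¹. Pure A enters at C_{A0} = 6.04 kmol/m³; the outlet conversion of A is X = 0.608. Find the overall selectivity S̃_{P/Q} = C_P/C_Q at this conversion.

C_A = C_{A0}(1−X) = 2.368 kmol/m³.
Along a PFR/batch, dC_Q/dC_A = −r_Q/(r_P+r_Q) = −k₂/(k₂+k₁·C_A).
Integrating from C_{A0} to C_A: C_Q = (1.30/0.147)·ln[(1.30+0.147·6.04)/(1.30+0.147·2.37)] = 8.844·ln(2.188/1.648) = 2.506 kmol/m³.
Then C_P = (C_{A0}−C_A) − C_Q = 3.672 − 2.506 = 1.167 kmol/m³.
S̃_{P/Q} = C_P/C_Q = 1.167/2.506 = 0.466.

0.466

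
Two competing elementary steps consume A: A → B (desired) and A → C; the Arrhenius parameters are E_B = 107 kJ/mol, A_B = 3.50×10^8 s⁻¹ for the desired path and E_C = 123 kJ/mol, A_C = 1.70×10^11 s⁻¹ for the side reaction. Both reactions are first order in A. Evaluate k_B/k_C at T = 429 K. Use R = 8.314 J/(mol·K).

Since both paths have the same order in A, the concentration cancels and S_{B/C} = k_B/k_C = (A_B/A_C)·exp[(E_C−E_B)/(RT)].
(E_C−E_B)/(RT) = (123−107)×10³/(8.314×429) = 16000/3567 = 4.486.
k_B/k_C = (3.50×10^8/1.70×10^11)·exp(4.486) = 0.002059 × 88.76 = 0.183.

0.183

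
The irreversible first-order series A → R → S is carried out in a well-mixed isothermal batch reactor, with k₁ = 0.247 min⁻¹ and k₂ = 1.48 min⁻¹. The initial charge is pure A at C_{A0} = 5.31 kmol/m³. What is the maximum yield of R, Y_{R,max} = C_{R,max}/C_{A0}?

For a first-order series the maximum intermediate yield is C_{R,max}/C_{A0} = (k₁/k₂)^[k₂/(k₂−k₁)].
= (0.247/1.48)^(1.48/(1.48−0.247)) = (0.1669)^(1.200) = 0.1166.

0.117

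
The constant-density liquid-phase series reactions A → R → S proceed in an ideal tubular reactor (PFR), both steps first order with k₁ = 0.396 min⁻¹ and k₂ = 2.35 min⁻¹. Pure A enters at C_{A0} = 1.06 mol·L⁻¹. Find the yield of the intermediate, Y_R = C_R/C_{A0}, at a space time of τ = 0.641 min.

The intermediate concentration in a first-order A→B→C sequence is C_R = k₁C_{A0}(e^(−k₁τ) − e^(−k₂τ))/(k₂−k₁).
e^(−k₁τ) = e^(−0.396×0.641) = e^(−0.2538) = 0.7758; e^(−k₂τ) = e^(−1.506) = 0.2217.
C_R = 0.396×1.06/(2.35−0.396) × (0.7758−0.2217) = 0.2148×0.5541 = 0.1190 mol·L⁻¹.
Y_R = C_R/C_{A0} = 0.1190/1.06 = 0.112.

0.112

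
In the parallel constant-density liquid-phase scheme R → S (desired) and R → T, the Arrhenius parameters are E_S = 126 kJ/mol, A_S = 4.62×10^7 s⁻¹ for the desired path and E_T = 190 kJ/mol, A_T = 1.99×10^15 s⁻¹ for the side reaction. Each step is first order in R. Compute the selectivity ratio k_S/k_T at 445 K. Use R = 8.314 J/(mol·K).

0.756

Since both paths have the same order in R, the concentration cancels and S_{S/T} = k_S/k_T = (A_S/A_T)·exp[(E_T−E_S)/(RT)].
(E_T−E_S)/(RT) = (190−126)×10³/(8.314×445) = 64000/3700 = 17.30.
k_S/k_T = (4.62×10^7/1.99×10^15)·exp(17.30) = 2.322×10^-8 × 3.256×10^7 = 0.756.
Since E_S < E_T, lowering the temperature improves selectivity toward S.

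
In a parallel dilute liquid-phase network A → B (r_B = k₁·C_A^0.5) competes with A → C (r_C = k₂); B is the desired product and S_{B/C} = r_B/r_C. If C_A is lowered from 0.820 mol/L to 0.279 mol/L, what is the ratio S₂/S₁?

0.583

S_{B/C} = (k₁/k₂)·C_A^0.5, so S₂/S₁ = (C_{A,2}/C_{A,1})^0.5.
= (0.279/0.820)^0.5 = (0.3402)^0.5 = 0.583.
Selectivity toward B falls as C_A falls — high-concentration operation is favoured.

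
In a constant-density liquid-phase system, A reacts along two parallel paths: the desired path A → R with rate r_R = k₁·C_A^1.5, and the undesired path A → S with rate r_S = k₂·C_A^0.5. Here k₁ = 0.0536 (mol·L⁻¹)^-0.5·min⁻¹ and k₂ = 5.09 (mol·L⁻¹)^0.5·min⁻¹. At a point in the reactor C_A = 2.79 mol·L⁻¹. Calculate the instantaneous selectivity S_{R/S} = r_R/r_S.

S_{R/S} = r_R/r_S = (k₁·C_A^1.5)/(k₂·C_A^0.5) = (k₁/k₂)·C_A.
= (0.0536×2.790^1.5) / (5.09×2.790^0.5) = 0.2498/8.502 = 0.0294.
Since the desired path is higher order in A, keeping C_A high (PFR or concentrated feed) favours R.

0.0294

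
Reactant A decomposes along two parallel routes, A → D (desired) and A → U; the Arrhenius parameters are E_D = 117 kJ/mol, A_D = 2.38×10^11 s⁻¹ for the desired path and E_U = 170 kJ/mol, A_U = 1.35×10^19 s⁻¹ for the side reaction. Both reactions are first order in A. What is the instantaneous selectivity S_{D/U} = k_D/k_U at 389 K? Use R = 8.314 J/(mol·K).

k_D/k_U = (A_D/A_U)·exp[−(E_D−E_U)/(RT)] = (A_D/A_U)·exp[(E_U−E_D)/(RT)].
(E_U−E_D)/(RT) = (170−117)×10³/(8.314×389) = 53000/3234 = 16.39.
k_D/k_U = (2.38×10^11/1.35×10^19)·exp(16.39) = 1.763×10^-8 × 1.309×10^7 = 0.231.

0.231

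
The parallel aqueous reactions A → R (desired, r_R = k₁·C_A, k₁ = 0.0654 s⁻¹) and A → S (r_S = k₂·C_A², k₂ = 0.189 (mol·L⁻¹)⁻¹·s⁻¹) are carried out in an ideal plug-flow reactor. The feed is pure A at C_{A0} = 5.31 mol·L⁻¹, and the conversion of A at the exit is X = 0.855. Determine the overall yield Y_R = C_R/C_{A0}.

0.106

C_A = C_{A0}(1−X) = 0.7700 mol·L⁻¹.
Along a PFR/batch, dC_R/dC_A = −r_R/(r_R+r_S) = −k₁/(k₁+k₂·C_A).
Integrating from C_{A0} to C_A: C_R = (0.0654/0.189)·ln[(0.0654+0.189·5.31)/(0.0654+0.189·0.770)] = 0.3460·ln(1.069/0.2109) = 0.5616 mol·L⁻¹.
Y_R = C_R/C_{A0} = 0.5616/5.31 = 0.106.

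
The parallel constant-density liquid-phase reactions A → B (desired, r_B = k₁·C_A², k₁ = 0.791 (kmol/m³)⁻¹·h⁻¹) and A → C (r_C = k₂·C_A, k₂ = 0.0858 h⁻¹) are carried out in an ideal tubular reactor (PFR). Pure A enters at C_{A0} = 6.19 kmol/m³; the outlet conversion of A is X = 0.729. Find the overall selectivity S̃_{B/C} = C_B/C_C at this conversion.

32.0

C_A = C_{A0}(1−X) = 1.677 kmol/m³.
Along a PFR/batch, dC_C/dC_A = −r_C/(r_B+r_C) = −k₂/(k₂+k₁·C_A).
Integrating from C_{A0} to C_A: C_C = (0.0858/0.791)·ln[(0.0858+0.791·6.19)/(0.0858+0.791·1.68)] = 0.1085·ln(4.982/1.413) = 0.1367 kmol/m³.
Then C_B = (C_{A0}−C_A) − C_C = 4.513 − 0.1367 = 4.376 kmol/m³.
S̃_{B/C} = C_B/C_C = 4.376/0.1367 = 32.0.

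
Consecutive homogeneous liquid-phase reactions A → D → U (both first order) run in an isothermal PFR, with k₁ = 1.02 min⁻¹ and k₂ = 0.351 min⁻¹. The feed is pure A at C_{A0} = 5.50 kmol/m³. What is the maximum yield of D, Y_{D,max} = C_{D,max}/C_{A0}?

0.571

At the optimum, C_{D,max}/C_{A0} = (k₁/k₂)^[k₂/(k₂−k₁)].
= (1.02/0.351)^(0.351/(0.351−1.02)) = (2.906)^(-0.5247) = 0.5714.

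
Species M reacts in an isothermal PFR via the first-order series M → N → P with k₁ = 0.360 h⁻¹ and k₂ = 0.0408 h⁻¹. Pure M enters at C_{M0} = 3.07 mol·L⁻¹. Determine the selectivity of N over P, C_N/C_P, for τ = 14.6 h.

1.62

Solving the coupled first-order balances gives C_N(τ) = [k₁/(k₂−k₁)]·C_{M0}·(e^(−k₁τ) − e^(−k₂τ)).
e^(−k₁τ) = e^(−0.360×14.6) = e^(−5.256) = 0.005216; e^(−k₂τ) = e^(−0.5957) = 0.5512.
C_N = 0.360×3.07/(0.0408−0.360) × (0.005216−0.5512) = (-3.462)×(-0.5460) = 1.890 mol·L⁻¹.
C_M = C_{M0}e^(−k₁τ) = 0.01601 mol·L⁻¹, so C_P = C_{M0}−C_M−C_N = 1.164 mol·L⁻¹; C_N/C_P = 1.62.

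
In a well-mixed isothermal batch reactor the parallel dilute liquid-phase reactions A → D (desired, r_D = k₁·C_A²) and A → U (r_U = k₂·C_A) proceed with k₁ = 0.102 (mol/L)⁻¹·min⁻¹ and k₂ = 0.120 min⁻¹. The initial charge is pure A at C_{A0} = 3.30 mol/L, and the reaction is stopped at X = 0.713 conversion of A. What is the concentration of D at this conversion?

1.48 mol/L

C_A = C_{A0}(1−X) = 0.9471 mol/L.
Along a PFR/batch, dC_U/dC_A = −r_U/(r_D+r_U) = −k₂/(k₂+k₁·C_A).
Integrating from C_{A0} to C_A: C_U = (0.120/0.102)·ln[(0.120+0.102·3.30)/(0.120+0.102·0.947)] = 1.176·ln(0.4566/0.2166) = 0.8773 mol/L.
Then C_D = (C_{A0}−C_A) − C_U = 2.353 − 0.8773 = 1.476 mol/L.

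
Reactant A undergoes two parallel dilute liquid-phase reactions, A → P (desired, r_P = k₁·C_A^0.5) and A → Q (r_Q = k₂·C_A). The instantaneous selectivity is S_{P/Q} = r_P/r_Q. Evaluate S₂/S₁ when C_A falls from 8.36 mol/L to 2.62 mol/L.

S_{P/Q} = (k₁/k₂)·C_A^-0.5, so S₂/S₁ = (C_{A,2}/C_{A,1})^-0.5.
= (2.62/8.36)^(-0.5) = (0.3134)^(-0.5) = 1.79.
Selectivity toward P rises as C_A falls — low-concentration operation is favoured.

1.79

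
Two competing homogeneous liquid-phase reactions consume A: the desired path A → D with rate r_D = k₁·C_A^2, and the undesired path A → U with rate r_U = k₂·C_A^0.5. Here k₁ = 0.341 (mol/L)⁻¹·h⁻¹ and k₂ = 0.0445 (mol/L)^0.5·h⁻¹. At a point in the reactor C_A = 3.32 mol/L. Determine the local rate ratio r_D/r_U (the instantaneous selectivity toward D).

S_{D/U} = r_D/r_U = (k₁·C_A^2)/(k₂·C_A^0.5) = (k₁/k₂)·C_A^1.5.
= (0.341×3.320^2) / (0.0445×3.320^0.5) = 3.759/0.08108 = 46.4.
Since the desired path is higher order in A, keeping C_A high (PFR or concentrated feed) favours D.

46.4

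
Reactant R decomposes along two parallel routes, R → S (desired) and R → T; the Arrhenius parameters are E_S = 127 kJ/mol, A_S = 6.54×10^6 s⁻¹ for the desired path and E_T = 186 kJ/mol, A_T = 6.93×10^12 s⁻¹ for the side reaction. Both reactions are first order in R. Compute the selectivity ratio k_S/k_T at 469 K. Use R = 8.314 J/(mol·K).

Since both paths have the same order in R, the concentration cancels and S_{S/T} = k_S/k_T = (A_S/A_T)·exp[(E_T−E_S)/(RT)].
(E_T−E_S)/(RT) = (186−127)×10³/(8.314×469) = 59000/3899 = 15.13.
k_S/k_T = (6.54×10^6/6.93×10^12)·exp(15.13) = 9.437×10^-7 × 3.727×10^6 = 3.52.

3.52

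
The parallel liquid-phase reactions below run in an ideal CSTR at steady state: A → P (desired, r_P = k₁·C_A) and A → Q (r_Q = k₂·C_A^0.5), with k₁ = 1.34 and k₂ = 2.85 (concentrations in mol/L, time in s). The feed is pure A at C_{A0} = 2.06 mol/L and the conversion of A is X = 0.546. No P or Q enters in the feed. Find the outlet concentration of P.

0.352 mol/L

Exit C_A = C_{A0}(1−X) = 2.06×0.454 = 0.9352 mol/L.
Rates in a CSTR are evaluated at the outlet concentration: r_P = 1.34×0.9352 = 1.253, r_Q = 2.85×0.9352^0.5 = 2.756.
Fraction of consumed A going to P: r_P/(r_P+r_Q) = 0.3126.
C_P = 0.3126·C_{A0}·X = 0.3126×2.06×0.546 = 0.352 mol/L.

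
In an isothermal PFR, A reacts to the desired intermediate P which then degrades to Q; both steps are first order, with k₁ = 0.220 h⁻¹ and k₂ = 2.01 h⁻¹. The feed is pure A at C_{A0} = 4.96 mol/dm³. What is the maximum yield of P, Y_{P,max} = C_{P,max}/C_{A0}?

0.0834

At the optimum, C_{P,max}/C_{A0} = (k₁/k₂)^[k₂/(k₂−k₁)].
= (0.220/2.01)^(2.01/(2.01−0.220)) = (0.1095)^(1.123) = 0.08340.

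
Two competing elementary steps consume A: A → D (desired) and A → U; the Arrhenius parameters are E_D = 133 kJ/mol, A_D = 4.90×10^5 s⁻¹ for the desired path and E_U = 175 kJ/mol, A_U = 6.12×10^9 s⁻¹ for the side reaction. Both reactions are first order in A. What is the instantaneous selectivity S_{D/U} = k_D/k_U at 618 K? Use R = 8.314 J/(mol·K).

k_D/k_U = (A_D/A_U)·exp[−(E_D−E_U)/(RT)] = (A_D/A_U)·exp[(E_U−E_D)/(RT)].
(E_U−E_D)/(RT) = (175−133)×10³/(8.314×618) = 42000/5138 = 8.174.
k_D/k_U = (4.90×10^5/6.12×10^9)·exp(8.174) = 8.007×10^-5 × 3549 = 0.284.

0.284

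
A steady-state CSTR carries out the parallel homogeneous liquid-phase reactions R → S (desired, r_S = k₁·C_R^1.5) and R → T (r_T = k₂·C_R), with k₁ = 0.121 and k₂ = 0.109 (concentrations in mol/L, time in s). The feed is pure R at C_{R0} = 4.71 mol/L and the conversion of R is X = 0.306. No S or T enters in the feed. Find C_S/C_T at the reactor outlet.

2.01

Exit C_R = C_{R0}(1−X) = 4.71×0.694 = 3.269 mol/L.
A CSTR operates uniformly at the exit composition, giving r_S = 0.7151 and r_T = 0.3563 (each k·C_R^n at C_R = 3.269).
Overall selectivity = C_S/C_T = r_Sτ/(r_Tτ) = r_S/r_T = 2.01.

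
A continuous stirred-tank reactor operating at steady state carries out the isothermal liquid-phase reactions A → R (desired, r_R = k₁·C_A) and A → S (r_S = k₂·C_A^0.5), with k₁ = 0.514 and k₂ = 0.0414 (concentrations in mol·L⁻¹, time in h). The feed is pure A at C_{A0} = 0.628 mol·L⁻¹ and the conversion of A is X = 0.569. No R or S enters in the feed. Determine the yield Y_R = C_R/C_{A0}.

Exit C_A = C_{A0}(1−X) = 0.628×0.431 = 0.2707 mol·L⁻¹.
Rates in a CSTR are evaluated at the outlet concentration: r_R = 0.514×0.2707 = 0.1391, r_S = 0.0414×0.2707^0.5 = 0.02154.
Fraction of consumed A going to R: r_R/(r_R+r_S) = 0.8659.
C_R = 0.8659·C_{A0}·X = 0.8659×0.628×0.569 = 0.309 mol·L⁻¹; Y_R = C_R/C_{A0} = 0.493.

0.493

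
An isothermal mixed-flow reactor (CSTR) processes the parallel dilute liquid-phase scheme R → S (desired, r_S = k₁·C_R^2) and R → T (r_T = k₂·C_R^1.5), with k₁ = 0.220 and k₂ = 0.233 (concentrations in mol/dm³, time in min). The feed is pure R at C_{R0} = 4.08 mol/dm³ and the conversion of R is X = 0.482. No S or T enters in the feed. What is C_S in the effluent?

1.14 mol/dm³

Exit C_R = C_{R0}(1−X) = 4.08×0.518 = 2.113 mol/dm³.
A CSTR operates uniformly at the exit composition, giving r_S = 0.9827 and r_T = 0.7159 (each k·C_R^n at C_R = 2.113).
Fraction of consumed R going to S: r_S/(r_S+r_T) = 0.5785.
C_S = 0.5785·C_{R0}·X = 0.5785×4.08×0.482 = 1.14 mol/dm³.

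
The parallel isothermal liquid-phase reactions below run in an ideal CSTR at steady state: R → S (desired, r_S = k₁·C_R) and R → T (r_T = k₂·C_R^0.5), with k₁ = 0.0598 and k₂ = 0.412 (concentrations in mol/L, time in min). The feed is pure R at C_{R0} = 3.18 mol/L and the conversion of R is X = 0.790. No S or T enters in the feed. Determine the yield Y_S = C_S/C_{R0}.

0.0838

Exit C_R = C_{R0}(1−X) = 3.18×0.210 = 0.6678 mol/L.
A CSTR operates uniformly at the exit composition, giving r_S = 0.03993 and r_T = 0.3367 (each k·C_R^n at C_R = 0.6678).
Fraction of consumed R going to S: r_S/(r_S+r_T) = 0.1060.
C_S = 0.1060·C_{R0}·X = 0.1060×3.18×0.790 = 0.266 mol/L; Y_S = C_S/C_{R0} = 0.0838.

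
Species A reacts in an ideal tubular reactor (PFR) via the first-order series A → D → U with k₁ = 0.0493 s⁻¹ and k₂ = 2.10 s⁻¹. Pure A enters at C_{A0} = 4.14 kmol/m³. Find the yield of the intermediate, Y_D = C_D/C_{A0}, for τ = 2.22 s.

The intermediate concentration in a first-order A→B→C sequence is C_D = k₁C_{A0}(e^(−k₁τ) − e^(−k₂τ))/(k₂−k₁).
e^(−k₁τ) = e^(−0.0493×2.22) = e^(−0.1094) = 0.8963; e^(−k₂τ) = e^(−4.662) = 0.009448.
C_D = 0.0493×4.14/(2.10−0.0493) × (0.8963−0.009448) = 0.09953×0.8869 = 0.08827 kmol/m³.
Y_D = C_D/C_{A0} = 0.08827/4.14 = 0.0213.

0.0213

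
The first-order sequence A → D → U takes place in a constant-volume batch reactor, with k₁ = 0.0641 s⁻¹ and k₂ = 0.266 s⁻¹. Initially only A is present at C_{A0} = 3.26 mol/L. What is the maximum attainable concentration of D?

At the optimum, C_{D,max}/C_{A0} = (k₁/k₂)^[k₂/(k₂−k₁)].
= (0.0641/0.266)^(0.266/(0.266−0.0641)) = (0.2410)^(1.317) = 0.1534.
C_{D,max} = 0.1534×3.26 = 0.500 mol/L.

0.500 mol/L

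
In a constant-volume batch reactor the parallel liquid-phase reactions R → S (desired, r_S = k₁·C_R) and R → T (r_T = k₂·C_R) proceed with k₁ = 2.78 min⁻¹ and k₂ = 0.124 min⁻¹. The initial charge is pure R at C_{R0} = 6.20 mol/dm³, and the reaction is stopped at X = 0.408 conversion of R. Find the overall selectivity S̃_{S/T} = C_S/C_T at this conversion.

C_R = C_{R0}(1−X) = 3.670 mol/dm³.
Both paths are first order in R, so the instantaneous fraction to S is constant: dC_S/d(−C_R) = k₁/(k₁+k₂) = 0.9573.
C_S = 0.9573·(C_{R0}−C_R) = 0.9573×2.530 = 2.42 mol/dm³.
C_T = (C_{R0}−C_R)−C_S = 0.1080 mol/dm³; S̃_{S/T} = 2.422/0.1080 = 22.4.

22.4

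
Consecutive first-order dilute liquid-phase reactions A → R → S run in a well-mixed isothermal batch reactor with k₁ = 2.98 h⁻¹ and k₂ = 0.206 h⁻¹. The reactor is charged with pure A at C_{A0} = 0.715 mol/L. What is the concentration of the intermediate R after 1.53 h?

0.552 mol/L

For first-order series with pure A initially, C_R(t) = k₁C_{A0}/(k₂−k₁)·(e^(−k₁t) − e^(−k₂t)).
e^(−k₁t) = e^(−2.98×1.53) = e^(−4.559) = 0.01047; e^(−k₂t) = e^(−0.3152) = 0.7297.
C_R = 2.98×0.715/(0.206−2.98) × (0.01047−0.7297) = (-0.7681)×(-0.7192) = 0.5524 mol/L.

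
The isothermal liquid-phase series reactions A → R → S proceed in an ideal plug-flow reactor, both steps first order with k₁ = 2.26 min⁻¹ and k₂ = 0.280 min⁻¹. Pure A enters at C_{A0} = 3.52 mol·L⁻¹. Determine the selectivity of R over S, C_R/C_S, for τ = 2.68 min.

The intermediate concentration in a first-order A→B→C sequence is C_R = k₁C_{A0}(e^(−k₁τ) − e^(−k₂τ))/(k₂−k₁).
e^(−k₁τ) = e^(−2.26×2.68) = e^(−6.057) = 0.002342; e^(−k₂τ) = e^(−0.7504) = 0.4722.
C_R = 2.26×3.52/(0.280−2.26) × (0.002342−0.4722) = (-4.018)×(-0.4698) = 1.888 mol·L⁻¹.
C_A = C_{A0}e^(−k₁τ) = 0.008243 mol·L⁻¹, so C_S = C_{A0}−C_A−C_R = 1.624 mol·L⁻¹; C_R/C_S = 1.16.

1.16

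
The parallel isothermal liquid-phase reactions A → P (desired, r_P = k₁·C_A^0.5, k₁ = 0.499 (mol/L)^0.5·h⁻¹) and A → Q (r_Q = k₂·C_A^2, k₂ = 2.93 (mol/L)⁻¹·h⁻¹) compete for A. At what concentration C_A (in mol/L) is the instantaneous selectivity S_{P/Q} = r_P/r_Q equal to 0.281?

0.716 mol/L

S_{P/Q} = (k₁/k₂)·C_A^-1.5 ⇒ C_A = (S·k₂/k₁)^(1/(-1.5)).
= (0.281×2.93/0.499)^(-0.6667) = (1.650)^(-0.6667) = 0.716 mol/L.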